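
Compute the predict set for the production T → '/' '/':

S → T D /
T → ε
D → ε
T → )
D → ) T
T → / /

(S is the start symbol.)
{ '/' }

PREDICT(T → '/' '/') = (FIRST(RHS) \ {ε}) ∪ (FOLLOW(T) if ε ∈ FIRST(RHS), i.e. RHS ⇒* ε)
FIRST('/' '/') = { '/' }
ε ∉ FIRST('/' '/'), so FOLLOW(T) is not added.
PREDICT(T → '/' '/') = { '/' }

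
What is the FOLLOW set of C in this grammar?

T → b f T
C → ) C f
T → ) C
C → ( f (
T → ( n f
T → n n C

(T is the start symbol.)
{ $, 'f' }

In C → ) C f: C is followed by f, add FIRST(f) \ {ε} = { 'f' }
In T → ) C: C is at the end, add FOLLOW(T)
In T → n n C: C is at the end, add FOLLOW(T)

The FOLLOW sets referred to above (computed the same way, to a fixed point):
  FOLLOW(T) = { $ }

Taking the union: FOLLOW(C) = { $, 'f' }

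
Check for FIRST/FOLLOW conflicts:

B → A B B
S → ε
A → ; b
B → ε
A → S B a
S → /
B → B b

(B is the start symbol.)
Nullable non-terminals: B, S.
FIRST sets used below: FIRST(A) = { '/', ';', 'a', 'b' }, FIRST(B) = { '/', ';', 'a', 'b', ε }

B: nullable alternative(s) B → ε; FOLLOW(B) = { $, '/', ';', 'a', 'b' }
  B → A B B: FIRST \ {ε} = { '/', ';', 'a', 'b' } — overlaps FOLLOW(B) on { '/', ';', 'a', 'b' }: CONFLICT
  B → ε: FIRST \ {ε} = { } — this is the only nullable alternative, skip
  B → B b: FIRST \ {ε} = { '/', ';', 'a', 'b' } — overlaps FOLLOW(B) on { '/', ';', 'a', 'b' }: CONFLICT

S: nullable alternative(s) S → ε; FOLLOW(S) = { '/', ';', 'a', 'b' }
  S → ε: FIRST \ {ε} = { } — this is the only nullable alternative, skip
  S → /: FIRST \ {ε} = { '/' } — overlaps FOLLOW(S) on { '/' }: CONFLICT

A has no nullable alternative, so no FIRST/FOLLOW check is needed there.

So the grammar has 3 FIRST/FOLLOW conflicts (marked CONFLICT above).

Answer: Yes. B → A B B with FOLLOW(B) on { '/', ';', 'a', 'b' }; B → B b with FOLLOW(B) on { '/', ';', 'a', 'b' }; S → '/' with FOLLOW(S) on { '/' }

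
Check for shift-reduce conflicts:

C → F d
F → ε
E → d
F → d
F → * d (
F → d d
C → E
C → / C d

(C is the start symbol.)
Augment with C' → C and build the canonical LR(0) collection (I0 = CLOSURE({[C' → . C]}), then GOTO on every symbol after a dot until no new states appear). It has 13 states:
  I0: { [C → . / C d], [C → . E], [C → . F d], [C' → . C], [E → . d], [F → . * d (], [F → . d d], [F → . d], [F → .] }  — shift, reduce
  I1: { [F → * . d (] }  — shift
  I2: { [C → . / C d], [C → . E], [C → . F d], [C → / . C d], [E → . d], [F → . * d (], [F → . d d], [F → . d], [F → .] }  — shift, reduce
  I3: { [C' → C .] }  — accept
  I4: { [C → E .] }  — reduce
  I5: { [C → F . d] }  — shift
  I6: { [E → d .], [F → d . d], [F → d .] }  — shift, 2 reduces
  I7: { [F → d d .] }  — reduce
  I8: { [C → F d .] }  — reduce
  I9: { [C → / C . d] }  — shift
  I10: { [C → / C d .] }  — reduce
  I11: { [F → * d . (] }  — shift
  I12: { [F → * d ( .] }  — reduce

I0 contains reduce item [F → .] and shift items [C → . / C d], [E → . d], [F → . * d (], [F → . d], [F → . d d] — shift-reduce conflict.
I2 contains reduce item [F → .] and shift items [C → . / C d], [E → . d], [F → . * d (], [F → . d], [F → . d d] — shift-reduce conflict.
I6 contains reduce items [E → d .], [F → d .] and shift item [F → d . d] — shift-reduce conflict.

Answer: Yes — I0: [F → .] vs [C → . / C d]; I2: [F → .] vs [C → . / C d]; I6: [E → d .] vs [F → d . d]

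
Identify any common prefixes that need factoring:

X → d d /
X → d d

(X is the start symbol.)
Left-factoring is needed when two productions for the same non-terminal
share a common prefix on the right-hand side.

Productions for X:
  X → d d /
  X → d d

Found common prefix 'd d' in productions for X

Answer: Yes, X has productions with common prefix 'd d'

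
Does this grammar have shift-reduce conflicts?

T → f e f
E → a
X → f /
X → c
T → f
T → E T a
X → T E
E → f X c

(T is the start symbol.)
Yes — I4: [T → f .] vs [E → . a]; I9: [T → f .] vs [E → . a]

A shift-reduce conflict occurs when an LR(0) state has both:
  - a complete (reduce) item [A → α .] (dot at the end), and
  - a shift item [B → β . c γ] (dot before a terminal).

Augment with T' → T and build the canonical LR(0) collection (I0 = CLOSURE({[T' → . T]}), then GOTO on every symbol after a dot until no new states appear). It has 17 states:
  I0: { [E → . a], [E → . f X c], [T → . E T a], [T → . f e f], [T → . f], [T' → . T] }  — shift
  I1: { [E → . a], [E → . f X c], [T → . E T a], [T → . f e f], [T → . f], [T → E . T a] }  — shift
  I2: { [T' → T .] }  — accept
  I3: { [E → a .] }  — reduce
  I4: { [E → . a], [E → . f X c], [E → f . X c], [T → . E T a], [T → . f e f], [T → . f], [T → f . e f], [T → f .], [X → . T E], [X → . c], [X → . f /] }  — shift, reduce
  I5: { [E → . a], [E → . f X c], [X → T . E] }  — shift
  I6: { [E → f X . c] }  — shift
  I7: { [X → c .] }  — reduce
  I8: { [T → f e . f] }  — shift
  I9: { [E → . a], [E → . f X c], [E → f . X c], [T → . E T a], [T → . f e f], [T → . f], [T → f . e f], [T → f .], [X → . T E], [X → . c], [X → . f /], [X → f . /] }  — shift, reduce
  I10: { [X → f / .] }  — reduce
  I11: { [T → f e f .] }  — reduce
  I12: { [E → f X c .] }  — reduce
  I13: { [X → T E .] }  — reduce
  I14: { [E → . a], [E → . f X c], [E → f . X c], [T → . E T a], [T → . f e f], [T → . f], [X → . T E], [X → . c], [X → . f /] }  — shift
  I15: { [T → E T . a] }  — shift
  I16: { [T → E T a .] }  — reduce

I4 contains reduce item [T → f .] and shift items [E → . a], [E → . f X c], [T → . f], [T → . f e f], [T → f . e f], [X → . c], [X → . f /] — shift-reduce conflict.
I9 contains reduce item [T → f .] and shift items [E → . a], [E → . f X c], [T → . f], [T → . f e f], [T → f . e f], [X → . c], [X → . f /], [X → f . /] — shift-reduce conflict.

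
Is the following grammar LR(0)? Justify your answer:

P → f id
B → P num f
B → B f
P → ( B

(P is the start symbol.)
A grammar is LR(0) if no state in the canonical LR(0) collection has:
  - both a shift item (dot before a terminal) and a complete item (shift-reduce conflict), or
  - two or more complete items (reduce-reduce conflict; the accept item [P' → P .] counts as a complete item here).

Augment with P' → P and build the canonical LR(0) collection (I0 = CLOSURE({[P' → . P]}), then GOTO on every symbol after a dot until no new states appear). It has 10 states:
  I0: { [P → . ( B], [P → . f id], [P' → . P] }  — shift
  I1: { [B → . B f], [B → . P num f], [P → ( . B], [P → . ( B], [P → . f id] }  — shift
  I2: { [P' → P .] }  — accept
  I3: { [P → f . id] }  — shift
  I4: { [P → f id .] }  — reduce
  I5: { [B → B . f], [P → ( B .] }  — shift, reduce
  I6: { [B → P . num f] }  — shift
  I7: { [B → P num . f] }  — shift
  I8: { [B → P num f .] }  — reduce
  I9: { [B → B f .] }  — reduce

Conflict in state I5:
  Shift-reduce conflict between [P → ( B .] and [B → B . f]
So the grammar is NOT LR(0).

Answer: No. Shift-reduce conflict between [P → ( B .] and [B → B . f]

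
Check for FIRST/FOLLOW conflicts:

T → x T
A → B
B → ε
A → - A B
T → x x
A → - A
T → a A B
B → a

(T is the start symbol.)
Yes. B → a with FOLLOW(B) on { 'a' }

Nullable non-terminals: A, B.
FIRST sets used below: FIRST(B) = { 'a', ε }

A: nullable alternative(s) A → B; FOLLOW(A) = { $, 'a' }
  A → B: FIRST \ {ε} = { 'a' } — this is the only nullable alternative, skip
  A → - A B: FIRST \ {ε} = { '-' } — disjoint from FOLLOW(A)
  A → - A: FIRST \ {ε} = { '-' } — disjoint from FOLLOW(A)

B: nullable alternative(s) B → ε; FOLLOW(B) = { $, 'a' }
  B → ε: FIRST \ {ε} = { } — this is the only nullable alternative, skip
  B → a: FIRST \ {ε} = { 'a' } — overlaps FOLLOW(B) on { 'a' }: CONFLICT

T has no nullable alternative, so no FIRST/FOLLOW check is needed there.

So the grammar has 1 FIRST/FOLLOW conflict (marked CONFLICT above).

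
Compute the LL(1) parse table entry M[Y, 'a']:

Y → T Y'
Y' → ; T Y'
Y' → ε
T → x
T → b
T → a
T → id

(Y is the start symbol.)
Y → T Y'

To find M[Y, 'a'], we find productions for Y where 'a' is in the predict set (PREDICT(N → α) = (FIRST(α) \ {ε}) ∪ (FOLLOW(N) if α ⇒* ε)).

Relevant sets:
  FIRST(T) = { 'a', 'b', 'id', 'x' }

Y → T Y': PREDICT = { 'a', 'b', 'id', 'x' }
  'a' is in predict set, so this production goes in M[Y, 'a']

M[Y, 'a'] = Y → T Y'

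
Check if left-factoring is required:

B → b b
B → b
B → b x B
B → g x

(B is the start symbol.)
Yes, B has productions with common prefix 'b'

Left-factoring is needed when two productions for the same non-terminal
share a common prefix on the right-hand side.

Productions for B:
  B → b b
  B → b
  B → b x B
  B → g x

Found common prefix 'b' in productions for B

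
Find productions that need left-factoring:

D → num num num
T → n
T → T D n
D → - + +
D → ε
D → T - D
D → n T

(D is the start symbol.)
Left-factoring is needed when two productions for the same non-terminal
share a common prefix on the right-hand side.

Productions for D:
  D → num num num
  D → - + +
  D → ε
  D → T - D
  D → n T
Productions for T:
  T → n
  T → T D n

No common prefixes found.

Answer: No, left-factoring is not needed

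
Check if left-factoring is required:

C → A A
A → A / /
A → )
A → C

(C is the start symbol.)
Left-factoring is needed when two productions for the same non-terminal
share a common prefix on the right-hand side.

Productions for A:
  A → A / /
  A → )
  A → C

No common prefixes found.

Answer: No, left-factoring is not needed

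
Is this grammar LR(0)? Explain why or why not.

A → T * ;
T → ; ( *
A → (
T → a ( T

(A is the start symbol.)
A grammar is LR(0) if no state in the canonical LR(0) collection has:
  - both a shift item (dot before a terminal) and a complete item (shift-reduce conflict), or
  - two or more complete items (reduce-reduce conflict; the accept item [A' → A .] counts as a complete item here).

Augment with A' → A and build the canonical LR(0) collection (I0 = CLOSURE({[A' → . A]}), then GOTO on every symbol after a dot until no new states appear). It has 12 states:
  I0: { [A → . (], [A → . T * ;], [A' → . A], [T → . ; ( *], [T → . a ( T] }  — shift
  I1: { [A → ( .] }  — reduce
  I2: { [T → ; . ( *] }  — shift
  I3: { [A' → A .] }  — accept
  I4: { [A → T . * ;] }  — shift
  I5: { [T → a . ( T] }  — shift
  I6: { [T → . ; ( *], [T → . a ( T], [T → a ( . T] }  — shift
  I7: { [T → a ( T .] }  — reduce
  I8: { [A → T * . ;] }  — shift
  I9: { [A → T * ; .] }  — reduce
  I10: { [T → ; ( . *] }  — shift
  I11: { [T → ; ( * .] }  — reduce

Every state is either a pure shift/goto state or contains exactly one complete item and nothing to shift — no conflicts. The grammar is LR(0).

Answer: Yes, the grammar is LR(0)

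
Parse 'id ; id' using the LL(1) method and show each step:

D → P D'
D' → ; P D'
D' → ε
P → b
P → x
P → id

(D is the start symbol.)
LL(1) parsing maintains a stack (initially the start symbol over $) and the input. At each step: if the stack top is a terminal, match it against the current input token; if it is a non-terminal N, replace it with the RHS of M[N, lookahead] (the unique production whose predict set contains the lookahead).

Stack is shown with the top on the left.

Stack     Input      Action
---------------------------
D $       id ; id $  output D → P D'
P D' $    id ; id $  output P → id
id D' $   id ; id $  match 'id'
D' $      ; id $     output D' → ; P D'
; P D' $  ; id $     match ';'
P D' $    id $       output P → id
id D' $   id $       match 'id'
D' $      $          output D' → ε
$         $          accept

The string is accepted.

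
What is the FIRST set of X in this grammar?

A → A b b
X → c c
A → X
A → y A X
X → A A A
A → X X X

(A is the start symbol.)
{ 'c', 'y' }

FIRST sets of the other non-terminals involved (by the same procedure, iterated to a fixed point):
  FIRST(A) = { 'c', 'y' }

From X → c c:
  - c is a terminal: add 'c' and stop
From X → A A A:
  - A is a non-terminal: add FIRST(A) \ {ε} = { 'c', 'y' }
    A is not nullable, so stop

Collecting: FIRST(X) = { 'c', 'y' }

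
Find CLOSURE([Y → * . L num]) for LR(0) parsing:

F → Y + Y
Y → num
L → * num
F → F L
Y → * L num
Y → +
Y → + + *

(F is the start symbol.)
Start with: [Y → * . L num]
  [Y → * . L num] has the dot before L: add [L → . * num]
No further items can be added.

CLOSURE = { [L → . * num], [Y → * . L num] }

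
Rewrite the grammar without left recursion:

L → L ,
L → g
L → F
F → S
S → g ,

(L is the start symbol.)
L → g L'
L → F L'
L' → , L'
L' → ε
F → S
S → g ,

L is directly left-recursive. The standard transformation for
  A → A α₁ | ... | A α_m | β₁ | ... | β_n
is
  A  → β₁ A' | ... | β_n A'
  A' → α₁ A' | ... | α_m A' | ε

L → g becomes L → g L'
L → F becomes L → F L'
L → L , becomes L' → , L'
Add L' → ε

Productions for other non-terminals are unchanged:
  F → S
  S → g ,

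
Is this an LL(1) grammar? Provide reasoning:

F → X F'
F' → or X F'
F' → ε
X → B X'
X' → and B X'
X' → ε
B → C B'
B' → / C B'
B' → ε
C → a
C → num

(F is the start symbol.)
A grammar is LL(1) if for each non-terminal N with multiple productions, the predict sets of those productions are pairwise disjoint, where PREDICT(N → α) = (FIRST(α) \ {ε}) ∪ (FOLLOW(N) if α ⇒* ε).

Relevant sets:
  FOLLOW(F') = { $ }
  FOLLOW(X') = { $, 'or' }
  FOLLOW(B') = { $, 'and', 'or' }

For F':
  PREDICT(F' → or X F') = { 'or' }
  PREDICT(F' → ε) = { $ }
For X':
  PREDICT(X' → and B X') = { 'and' }
  PREDICT(X' → ε) = { $, 'or' }
For B':
  PREDICT(B' → '/' C B') = { '/' }
  PREDICT(B' → ε) = { $, 'and', 'or' }
For C:
  PREDICT(C → a) = { 'a' }
  PREDICT(C → num) = { 'num' }
F, X, B have a single production, so nothing to check there.

All predict sets are disjoint. The grammar IS LL(1).

Answer: Yes, the grammar is LL(1).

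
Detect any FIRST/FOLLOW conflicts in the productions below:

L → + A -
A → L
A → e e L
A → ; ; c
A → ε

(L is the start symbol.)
Nullable non-terminals: A.
FIRST sets used below: FIRST(L) = { '+' }

A: nullable alternative(s) A → ε; FOLLOW(A) = { '-' }
  A → L: FIRST \ {ε} = { '+' } — disjoint from FOLLOW(A)
  A → e e L: FIRST \ {ε} = { 'e' } — disjoint from FOLLOW(A)
  A → ; ; c: FIRST \ {ε} = { ';' } — disjoint from FOLLOW(A)
  A → ε: FIRST \ {ε} = { } — this is the only nullable alternative, skip

L has no nullable alternative, so no FIRST/FOLLOW check is needed there.

No FIRST/FOLLOW conflicts found.

Answer: No FIRST/FOLLOW conflicts.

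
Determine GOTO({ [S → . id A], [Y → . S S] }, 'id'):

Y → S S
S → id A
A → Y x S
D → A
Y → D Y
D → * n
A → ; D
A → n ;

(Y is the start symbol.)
{ [A → . ; D], [A → . Y x S], [A → . n ;], [D → . * n], [D → . A], [S → . id A], [S → id . A], [Y → . D Y], [Y → . S S] }

GOTO(I, 'id') = CLOSURE({ [A → αX.β] : [A → α.Xβ] ∈ I, X = 'id' })

Items with dot before 'id', with the dot advanced:
  [S → . id A] → [S → id . A]
Closure of the advanced items:
  [S → id . A] has the dot before A: add [A → . Y x S], [A → . ; D], [A → . n ;]
  [A → . Y x S] has the dot before Y: add [Y → . S S], [Y → . D Y]
  [Y → . S S] has the dot before S: add [S → . id A]
  [Y → . D Y] has the dot before D: add [D → . A], [D → . * n]

GOTO = { [A → . ; D], [A → . Y x S], [A → . n ;], [D → . * n], [D → . A], [S → . id A], [S → id . A], [Y → . D Y], [Y → . S S] }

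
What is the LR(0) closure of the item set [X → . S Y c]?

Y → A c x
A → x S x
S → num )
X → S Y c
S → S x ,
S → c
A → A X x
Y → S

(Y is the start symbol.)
To compute CLOSURE, for each item [A → α.Bβ] where B is a non-terminal, add [B → .γ] for all productions B → γ; repeat for the newly added items until nothing changes.

Start with: [X → . S Y c]
  [X → . S Y c] has the dot before S: add [S → . num )], [S → . S x ,], [S → . c]
No further items can be added.

CLOSURE = { [S → . S x ,], [S → . c], [S → . num )], [X → . S Y c] }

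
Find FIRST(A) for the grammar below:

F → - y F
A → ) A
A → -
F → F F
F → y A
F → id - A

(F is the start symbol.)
{ ')', '-' }

To compute FIRST(A), examine every production with A on the left-hand side, reading each right-hand side left to right until a non-nullable symbol is reached.

From A → ) A:
  - ')' is a terminal: add ')' and stop
From A → -:
  - '-' is a terminal: add '-' and stop

Collecting: FIRST(A) = { ')', '-' }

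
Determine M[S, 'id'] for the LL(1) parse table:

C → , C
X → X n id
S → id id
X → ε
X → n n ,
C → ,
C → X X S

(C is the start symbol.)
To find M[S, 'id'], we find productions for S where 'id' is in the predict set (PREDICT(N → α) = (FIRST(α) \ {ε}) ∪ (FOLLOW(N) if α ⇒* ε)).

S → id id: PREDICT = { 'id' }
  'id' is in predict set, so this production goes in M[S, 'id']

M[S, 'id'] = S → id id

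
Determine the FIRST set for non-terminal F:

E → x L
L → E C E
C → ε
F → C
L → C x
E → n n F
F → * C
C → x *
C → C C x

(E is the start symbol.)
{ '*', 'x', ε }

To compute FIRST(F), examine every production with F on the left-hand side, reading each right-hand side left to right until a non-nullable symbol is reached.

FIRST sets of the other non-terminals involved (by the same procedure, iterated to a fixed point):
  FIRST(C) = { 'x', ε }

From F → C:
  - C is a non-terminal: add FIRST(C) \ {ε} = { 'x' }
    C is nullable and nothing follows, so the whole right-hand side can vanish: ε ∈ FIRST(F)
From F → * C:
  - '*' is a terminal: add '*' and stop

Collecting: FIRST(F) = { '*', 'x', ε }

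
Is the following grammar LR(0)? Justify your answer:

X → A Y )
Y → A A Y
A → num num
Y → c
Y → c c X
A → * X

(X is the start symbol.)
A grammar is LR(0) if no state in the canonical LR(0) collection has:
  - both a shift item (dot before a terminal) and a complete item (shift-reduce conflict), or
  - two or more complete items (reduce-reduce conflict; the accept item [X' → X .] counts as a complete item here).

Augment with X' → X and build the canonical LR(0) collection (I0 = CLOSURE({[X' → . X]}), then GOTO on every symbol after a dot until no new states appear). It has 15 states:
  I0: { [A → . * X], [A → . num num], [X → . A Y )], [X' → . X] }  — shift
  I1: { [A → * . X], [A → . * X], [A → . num num], [X → . A Y )] }  — shift
  I2: { [A → . * X], [A → . num num], [X → A . Y )], [Y → . A A Y], [Y → . c c X], [Y → . c] }  — shift
  I3: { [X' → X .] }  — accept
  I4: { [A → num . num] }  — shift
  I5: { [A → num num .] }  — reduce
  I6: { [A → . * X], [A → . num num], [Y → A . A Y] }  — shift
  I7: { [X → A Y . )] }  — shift
  I8: { [Y → c . c X], [Y → c .] }  — shift, reduce
  I9: { [A → . * X], [A → . num num], [X → . A Y )], [Y → c c . X] }  — shift
  I10: { [Y → c c X .] }  — reduce
  I11: { [X → A Y ) .] }  — reduce
  I12: { [A → . * X], [A → . num num], [Y → . A A Y], [Y → . c c X], [Y → . c], [Y → A A . Y] }  — shift
  I13: { [Y → A A Y .] }  — reduce
  I14: { [A → * X .] }  — reduce

Conflict in state I8:
  Shift-reduce conflict between [Y → c .] and [Y → c . c X]
So the grammar is NOT LR(0).

Answer: No. Shift-reduce conflict between [Y → c .] and [Y → c . c X]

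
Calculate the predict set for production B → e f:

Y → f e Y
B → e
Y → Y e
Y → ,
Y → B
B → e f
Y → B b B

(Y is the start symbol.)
{ 'e' }

PREDICT(B → e f) = (FIRST(RHS) \ {ε}) ∪ (FOLLOW(B) if ε ∈ FIRST(RHS), i.e. RHS ⇒* ε)
FIRST(e f) = { 'e' }
ε ∉ FIRST(e f), so FOLLOW(B) is not added.
PREDICT(B → e f) = { 'e' }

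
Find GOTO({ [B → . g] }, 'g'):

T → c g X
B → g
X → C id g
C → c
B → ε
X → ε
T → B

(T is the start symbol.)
GOTO(I, 'g') = CLOSURE({ [A → αX.β] : [A → α.Xβ] ∈ I, X = 'g' })

Items with dot before 'g', with the dot advanced:
  [B → . g] → [B → g .]
Closure adds nothing (no advanced item has the dot before a non-terminal).

GOTO = { [B → g .] }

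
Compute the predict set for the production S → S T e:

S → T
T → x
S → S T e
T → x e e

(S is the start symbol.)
{ 'x' }

PREDICT(S → S T e) = (FIRST(RHS) \ {ε}) ∪ (FOLLOW(S) if ε ∈ FIRST(RHS), i.e. RHS ⇒* ε)
FIRST(S) = { 'x' }
FIRST(S T e) = { 'x' }
ε ∉ FIRST(S T e), so FOLLOW(S) is not added.
PREDICT(S → S T e) = { 'x' }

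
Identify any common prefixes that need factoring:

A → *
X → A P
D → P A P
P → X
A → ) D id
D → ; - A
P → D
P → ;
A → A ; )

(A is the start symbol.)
No, left-factoring is not needed

Left-factoring is needed when two productions for the same non-terminal
share a common prefix on the right-hand side.

Productions for A:
  A → *
  A → ) D id
  A → A ; )
Productions for D:
  D → P A P
  D → ; - A
Productions for P:
  P → X
  P → D
  P → ;

No common prefixes found.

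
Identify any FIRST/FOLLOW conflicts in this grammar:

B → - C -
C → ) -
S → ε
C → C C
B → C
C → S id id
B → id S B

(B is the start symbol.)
No FIRST/FOLLOW conflicts.

Nullable non-terminals: S.
S has a nullable alternative but only one production, so nothing to check.

B, C have no nullable alternative, so no FIRST/FOLLOW check is needed there.

No FIRST/FOLLOW conflicts found.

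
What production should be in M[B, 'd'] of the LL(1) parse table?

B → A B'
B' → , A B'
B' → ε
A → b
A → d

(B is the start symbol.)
B → A B'

To find M[B, 'd'], we find productions for B where 'd' is in the predict set (PREDICT(N → α) = (FIRST(α) \ {ε}) ∪ (FOLLOW(N) if α ⇒* ε)).

Relevant sets:
  FIRST(A) = { 'b', 'd' }

B → A B': PREDICT = { 'b', 'd' }
  'd' is in predict set, so this production goes in M[B, 'd']

M[B, 'd'] = B → A B'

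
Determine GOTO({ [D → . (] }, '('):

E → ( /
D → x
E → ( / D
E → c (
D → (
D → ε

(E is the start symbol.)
{ [D → ( .] }

GOTO(I, '(') = CLOSURE({ [A → αX.β] : [A → α.Xβ] ∈ I, X = '(' })

Items with dot before '(', with the dot advanced:
  [D → . (] → [D → ( .]
Closure adds nothing (no advanced item has the dot before a non-terminal).

GOTO = { [D → ( .] }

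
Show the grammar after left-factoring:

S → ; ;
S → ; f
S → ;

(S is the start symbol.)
S → ; S'
S' → ;
S' → f
S' → ε

Left-factoring transforms A → αβ₁ | αβ₂ into A → αA' and A' → β₁ | β₂
(α is the longest common prefix among the alternatives). Repeat until
no nonterminal has two alternatives with a common prefix.

Round 1: S has alternatives sharing prefix ';'. Introduce S': S → ; S'
  Add: S' → ;
  Add: S' → f
  Add: S' → ε

No remaining common prefixes — done.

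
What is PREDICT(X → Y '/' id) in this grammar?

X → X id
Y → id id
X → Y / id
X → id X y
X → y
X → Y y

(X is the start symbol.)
PREDICT(X → Y '/' id) = (FIRST(RHS) \ {ε}) ∪ (FOLLOW(X) if ε ∈ FIRST(RHS), i.e. RHS ⇒* ε)
FIRST(Y) = { 'id' }
FIRST(Y '/' id) = { 'id' }
ε ∉ FIRST(Y '/' id), so FOLLOW(X) is not added.
PREDICT(X → Y '/' id) = { 'id' }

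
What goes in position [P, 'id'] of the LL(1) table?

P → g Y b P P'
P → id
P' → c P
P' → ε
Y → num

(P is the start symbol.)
To find M[P, 'id'], we find productions for P where 'id' is in the predict set (PREDICT(N → α) = (FIRST(α) \ {ε}) ∪ (FOLLOW(N) if α ⇒* ε)).

P → g Y b P P': PREDICT = { 'g' }
P → id: PREDICT = { 'id' }
  'id' is in predict set, so this production goes in M[P, 'id']

M[P, 'id'] = P → id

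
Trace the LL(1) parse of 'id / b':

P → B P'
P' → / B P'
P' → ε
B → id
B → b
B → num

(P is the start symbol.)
LL(1) parsing maintains a stack (initially the start symbol over $) and the input. At each step: if the stack top is a terminal, match it against the current input token; if it is a non-terminal N, replace it with the RHS of M[N, lookahead] (the unique production whose predict set contains the lookahead).

Stack is shown with the top on the left.

Stack     Input     Action
--------------------------
P $       id / b $  output P → B P'
B P' $    id / b $  output B → id
id P' $   id / b $  match 'id'
P' $      / b $     output P' → / B P'
/ B P' $  / b $     match '/'
B P' $    b $       output B → b
b P' $    b $       match 'b'
P' $      $         output P' → ε
$         $         accept

The string is accepted.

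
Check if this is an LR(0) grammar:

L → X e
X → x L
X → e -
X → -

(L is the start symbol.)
A grammar is LR(0) if no state in the canonical LR(0) collection has:
  - both a shift item (dot before a terminal) and a complete item (shift-reduce conflict), or
  - two or more complete items (reduce-reduce conflict; the accept item [L' → L .] counts as a complete item here).

Augment with L' → L and build the canonical LR(0) collection (I0 = CLOSURE({[L' → . L]}), then GOTO on every symbol after a dot until no new states appear). It has 9 states:
  I0: { [L → . X e], [L' → . L], [X → . -], [X → . e -], [X → . x L] }  — shift
  I1: { [X → - .] }  — reduce
  I2: { [L' → L .] }  — accept
  I3: { [L → X . e] }  — shift
  I4: { [X → e . -] }  — shift
  I5: { [L → . X e], [X → . -], [X → . e -], [X → . x L], [X → x . L] }  — shift
  I6: { [X → x L .] }  — reduce
  I7: { [X → e - .] }  — reduce
  I8: { [L → X e .] }  — reduce

Every state is either a pure shift/goto state or contains exactly one complete item and nothing to shift — no conflicts. The grammar is LR(0).

Answer: Yes, the grammar is LR(0)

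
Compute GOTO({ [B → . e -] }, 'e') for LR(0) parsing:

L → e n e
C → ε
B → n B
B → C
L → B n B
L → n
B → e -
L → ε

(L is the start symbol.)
{ [B → e . -] }

GOTO(I, 'e') = CLOSURE({ [A → αX.β] : [A → α.Xβ] ∈ I, X = 'e' })

Items with dot before 'e', with the dot advanced:
  [B → . e -] → [B → e . -]
Closure adds nothing (no advanced item has the dot before a non-terminal).

GOTO = { [B → e . -] }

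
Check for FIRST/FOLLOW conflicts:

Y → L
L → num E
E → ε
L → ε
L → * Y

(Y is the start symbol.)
No FIRST/FOLLOW conflicts.

Nullable non-terminals: E, L, Y.
E has a nullable alternative but only one production, so nothing to check.

L: nullable alternative(s) L → ε; FOLLOW(L) = { $ }
  L → num E: FIRST \ {ε} = { 'num' } — disjoint from FOLLOW(L)
  L → ε: FIRST \ {ε} = { } — this is the only nullable alternative, skip
  L → * Y: FIRST \ {ε} = { '*' } — disjoint from FOLLOW(L)
Y has a nullable alternative but only one production, so nothing to check.

No FIRST/FOLLOW conflicts found.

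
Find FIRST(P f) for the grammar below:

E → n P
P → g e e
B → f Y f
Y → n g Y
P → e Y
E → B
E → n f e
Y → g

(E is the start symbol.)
FIRST sets of the non-terminals involved (from the grammar, by fixed-point iteration):
  FIRST(P) = { 'e', 'g' }

To compute FIRST(P f), process the symbols left to right:
Symbol P is a non-terminal. Add FIRST(P) \ {ε} = { 'e', 'g' }
P is not nullable (ε ∉ FIRST(P)), so stop here.
FIRST(P f) = { 'e', 'g' }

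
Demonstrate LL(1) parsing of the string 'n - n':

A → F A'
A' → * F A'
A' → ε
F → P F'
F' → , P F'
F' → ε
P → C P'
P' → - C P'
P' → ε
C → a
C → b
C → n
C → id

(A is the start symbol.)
Stack is shown with the top on the left.

Stack           Input    Action
-------------------------------
A $             n - n $  output A → F A'
F A' $          n - n $  output F → P F'
P F' A' $       n - n $  output P → C P'
C P' F' A' $    n - n $  output C → n
n P' F' A' $    n - n $  match 'n'
P' F' A' $      - n $    output P' → - C P'
- C P' F' A' $  - n $    match '-'
C P' F' A' $    n $      output C → n
n P' F' A' $    n $      match 'n'
P' F' A' $      $        output P' → ε
F' A' $         $        output F' → ε
A' $            $        output A' → ε
$               $        accept

The string is accepted.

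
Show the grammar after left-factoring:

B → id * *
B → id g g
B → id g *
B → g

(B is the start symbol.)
Left-factoring transforms A → αβ₁ | αβ₂ into A → αA' and A' → β₁ | β₂
(α is the longest common prefix among the alternatives). Repeat until
no nonterminal has two alternatives with a common prefix.

Round 1: B has alternatives sharing prefix 'id'. Introduce B': B → id B'
  Add: B' → * *
  Add: B' → g g
  Add: B' → g *

Round 2: B' has alternatives sharing prefix 'g'. Introduce B'': B' → g B''
  Add: B'' → g
  Add: B'' → *

No remaining common prefixes — done.

Resulting grammar:
B → id B'
B' → * *
B' → g B''
B'' → g
B'' → *
B → g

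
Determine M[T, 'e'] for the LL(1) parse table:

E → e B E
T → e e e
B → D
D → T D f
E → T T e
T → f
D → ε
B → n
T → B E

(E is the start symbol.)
To find M[T, 'e'], we find productions for T where 'e' is in the predict set (PREDICT(N → α) = (FIRST(α) \ {ε}) ∪ (FOLLOW(N) if α ⇒* ε)).

Relevant sets:
  FIRST(B) = { 'e', 'f', 'n', ε }
  FIRST(E) = { 'e', 'f', 'n' }

T → e e e: PREDICT = { 'e' }
  'e' is in predict set, so this production goes in M[T, 'e']
T → f: PREDICT = { 'f' }
T → B E: PREDICT = { 'e', 'f', 'n' }
  'e' is in predict set, so this production goes in M[T, 'e']

M[T, 'e'] = T → e e e, T → B E  (a multiply-defined cell — the grammar is not LL(1))

Answer: T → e e e, T → B E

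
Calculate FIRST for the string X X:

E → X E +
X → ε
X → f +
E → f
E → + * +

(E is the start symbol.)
FIRST sets of the non-terminals involved (from the grammar, by fixed-point iteration):
  FIRST(X) = { 'f', ε }

To compute FIRST(X X), process the symbols left to right:
Symbol X is a non-terminal. Add FIRST(X) \ {ε} = { 'f' }
X is nullable (ε ∈ FIRST(X)), continue to the next symbol.
Symbol X is a non-terminal. Add FIRST(X) \ {ε} = { 'f' }
X is nullable (ε ∈ FIRST(X)), continue to the next symbol.
All symbols are nullable, so ε is in the result.
FIRST(X X) = { 'f', ε }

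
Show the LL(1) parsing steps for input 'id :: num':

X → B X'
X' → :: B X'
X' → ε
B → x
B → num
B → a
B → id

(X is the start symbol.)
Stack is shown with the top on the left.

Stack      Input        Action
------------------------------
X $        id :: num $  output X → B X'
B X' $     id :: num $  output B → id
id X' $    id :: num $  match 'id'
X' $       :: num $     output X' → :: B X'
:: B X' $  :: num $     match '::'
B X' $     num $        output B → num
num X' $   num $        match 'num'
X' $       $            output X' → ε
$          $            accept

The string is accepted.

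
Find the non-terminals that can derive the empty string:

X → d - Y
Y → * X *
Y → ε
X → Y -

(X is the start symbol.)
A non-terminal is nullable if it can derive ε (the empty string): either it has an ε-production, or it has a production whose right-hand side consists entirely of nullable non-terminals.

ε-productions: Y → ε
So Y is immediately nullable.
No further non-terminal can be added: every production for the remaining non-terminals contains a terminal or a non-nullable non-terminal.
Nullable = { 'Y' }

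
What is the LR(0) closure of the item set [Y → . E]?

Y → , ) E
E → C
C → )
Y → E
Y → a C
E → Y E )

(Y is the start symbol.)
{ [C → . )], [E → . C], [E → . Y E )], [Y → . , ) E], [Y → . E], [Y → . a C] }

Start with: [Y → . E]
  [Y → . E] has the dot before E: add [E → . C], [E → . Y E )]
  [E → . C] has the dot before C: add [C → . )]
  [E → . Y E )] has the dot before Y: add [Y → . , ) E], [Y → . a C]
No further items can be added.

CLOSURE = { [C → . )], [E → . C], [E → . Y E )], [Y → . , ) E], [Y → . E], [Y → . a C] }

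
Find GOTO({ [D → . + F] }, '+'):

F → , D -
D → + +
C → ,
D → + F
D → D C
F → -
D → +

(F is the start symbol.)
GOTO(I, '+') = CLOSURE({ [A → αX.β] : [A → α.Xβ] ∈ I, X = '+' })

Items with dot before '+', with the dot advanced:
  [D → . + F] → [D → + . F]
Closure of the advanced items:
  [D → + . F] has the dot before F: add [F → . , D -], [F → . -]

GOTO = { [D → + . F], [F → . , D -], [F → . -] }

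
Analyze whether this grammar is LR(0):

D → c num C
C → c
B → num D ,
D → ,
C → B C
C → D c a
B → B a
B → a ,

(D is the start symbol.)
A grammar is LR(0) if no state in the canonical LR(0) collection has:
  - both a shift item (dot before a terminal) and a complete item (shift-reduce conflict), or
  - two or more complete items (reduce-reduce conflict; the accept item [D' → D .] counts as a complete item here).

Augment with D' → D and build the canonical LR(0) collection (I0 = CLOSURE({[D' → . D]}), then GOTO on every symbol after a dot until no new states appear). It has 18 states:
  I0: { [D → . ,], [D → . c num C], [D' → . D] }  — shift
  I1: { [D → , .] }  — reduce
  I2: { [D' → D .] }  — accept
  I3: { [D → c . num C] }  — shift
  I4: { [B → . B a], [B → . a ,], [B → . num D ,], [C → . B C], [C → . D c a], [C → . c], [D → . ,], [D → . c num C], [D → c num . C] }  — shift
  I5: { [B → . B a], [B → . a ,], [B → . num D ,], [B → B . a], [C → . B C], [C → . D c a], [C → . c], [C → B . C], [D → . ,], [D → . c num C] }  — shift
  I6: { [D → c num C .] }  — reduce
  I7: { [C → D . c a] }  — shift
  I8: { [B → a . ,] }  — shift
  I9: { [C → c .], [D → c . num C] }  — shift, reduce
  I10: { [B → num . D ,], [D → . ,], [D → . c num C] }  — shift
  I11: { [B → num D . ,] }  — shift
  I12: { [B → num D , .] }  — reduce
  I13: { [B → a , .] }  — reduce
  I14: { [C → D c . a] }  — shift
  I15: { [C → D c a .] }  — reduce
  I16: { [C → B C .] }  — reduce
  I17: { [B → B a .], [B → a . ,] }  — shift, reduce

Conflict in state I9:
  Shift-reduce conflict between [C → c .] and [D → c . num C]
So the grammar is NOT LR(0).

Answer: No. Shift-reduce conflict between [C → c .] and [D → c . num C]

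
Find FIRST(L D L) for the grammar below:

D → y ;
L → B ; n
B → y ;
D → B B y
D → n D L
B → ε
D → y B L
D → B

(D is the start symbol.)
FIRST sets of the non-terminals involved (from the grammar, by fixed-point iteration):
  FIRST(L) = { ';', 'y' }

To compute FIRST(L D L), process the symbols left to right:
Symbol L is a non-terminal. Add FIRST(L) \ {ε} = { ';', 'y' }
L is not nullable (ε ∉ FIRST(L)), so stop here.
FIRST(L D L) = { ';', 'y' }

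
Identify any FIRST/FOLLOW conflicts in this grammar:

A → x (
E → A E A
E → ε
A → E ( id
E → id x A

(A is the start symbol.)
A FIRST/FOLLOW conflict occurs when a non-terminal N has a nullable alternative N → β (β ⇒* ε) and another alternative N → α with FIRST(α) ∩ FOLLOW(N) ≠ ∅: on such a lookahead the parser cannot decide between expanding α and letting N vanish via β.

Nullable non-terminals: E.
FIRST sets used below: FIRST(A) = { '(', 'id', 'x' }

E: nullable alternative(s) E → ε; FOLLOW(E) = { '(', 'id', 'x' }
  E → A E A: FIRST \ {ε} = { '(', 'id', 'x' } — overlaps FOLLOW(E) on { '(', 'id', 'x' }: CONFLICT
  E → ε: FIRST \ {ε} = { } — this is the only nullable alternative, skip
  E → id x A: FIRST \ {ε} = { 'id' } — overlaps FOLLOW(E) on { 'id' }: CONFLICT

A has no nullable alternative, so no FIRST/FOLLOW check is needed there.

So the grammar has 2 FIRST/FOLLOW conflicts (marked CONFLICT above).

Answer: Yes. E → A E A with FOLLOW(E) on { '(', 'id', 'x' }; E → id x A with FOLLOW(E) on { 'id' }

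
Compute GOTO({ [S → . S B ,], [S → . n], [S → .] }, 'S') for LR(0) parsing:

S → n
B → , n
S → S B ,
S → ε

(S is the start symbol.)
GOTO(I, 'S') = CLOSURE({ [A → αX.β] : [A → α.Xβ] ∈ I, X = 'S' })

Items with dot before 'S', with the dot advanced:
  [S → . S B ,] → [S → S . B ,]
Closure of the advanced items:
  [S → S . B ,] has the dot before B: add [B → . , n]

GOTO = { [B → . , n], [S → S . B ,] }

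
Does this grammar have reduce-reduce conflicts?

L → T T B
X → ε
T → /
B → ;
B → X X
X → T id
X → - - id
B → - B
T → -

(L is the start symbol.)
A reduce-reduce conflict occurs when an LR(0) state has two complete items [A → α .] and [B → β .] — both call for a reduction, and with no lookahead the parser cannot choose between them.

Augment with L' → L and build the canonical LR(0) collection (I0 = CLOSURE({[L' → . L]}), then GOTO on every symbol after a dot until no new states appear). It has 18 states:
  I0: { [L → . T T B], [L' → . L], [T → . -], [T → . /] }  — shift
  I1: { [T → - .] }  — reduce
  I2: { [T → / .] }  — reduce
  I3: { [L' → L .] }  — accept
  I4: { [L → T . T B], [T → . -], [T → . /] }  — shift
  I5: { [B → . - B], [B → . ;], [B → . X X], [L → T T . B], [T → . -], [T → . /], [X → . - - id], [X → . T id], [X → .] }  — shift, reduce
  I6: { [B → - . B], [B → . - B], [B → . ;], [B → . X X], [T → - .], [T → . -], [T → . /], [X → - . - id], [X → . - - id], [X → . T id], [X → .] }  — shift, 2 reduces
  I7: { [B → ; .] }  — reduce
  I8: { [L → T T B .] }  — reduce
  I9: { [X → T . id] }  — shift
  I10: { [B → X . X], [T → . -], [T → . /], [X → . - - id], [X → . T id], [X → .] }  — shift, reduce
  I11: { [T → - .], [X → - . - id] }  — shift, reduce
  I12: { [B → X X .] }  — reduce
  I13: { [X → - - . id] }  — shift
  I14: { [X → - - id .] }  — reduce
  I15: { [X → T id .] }  — reduce
  I16: { [B → - . B], [B → . - B], [B → . ;], [B → . X X], [T → - .], [T → . -], [T → . /], [X → - - . id], [X → - . - id], [X → . - - id], [X → . T id], [X → .] }  — shift, 2 reduces
  I17: { [B → - B .] }  — reduce

I6 contains complete items [T → - .], [X → .] — reduce-reduce conflict.
I16 contains complete items [T → - .], [X → .] — reduce-reduce conflict.

Answer: Yes — I6: [T → - .] vs [X → .]; I16: [T → - .] vs [X → .]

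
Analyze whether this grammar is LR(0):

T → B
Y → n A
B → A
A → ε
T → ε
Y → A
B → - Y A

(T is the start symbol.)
No. Shift-reduce conflict between [A → .] and [B → . - Y A]

Augment with T' → T and build the canonical LR(0) collection (I0 = CLOSURE({[T' → . T]}), then GOTO on every symbol after a dot until no new states appear). It has 10 states:
  I0: { [A → .], [B → . - Y A], [B → . A], [T → . B], [T → .], [T' → . T] }  — shift, 2 reduces
  I1: { [A → .], [B → - . Y A], [Y → . A], [Y → . n A] }  — shift, reduce
  I2: { [B → A .] }  — reduce
  I3: { [T → B .] }  — reduce
  I4: { [T' → T .] }  — accept
  I5: { [Y → A .] }  — reduce
  I6: { [A → .], [B → - Y . A] }  — reduce
  I7: { [A → .], [Y → n . A] }  — reduce
  I8: { [Y → n A .] }  — reduce
  I9: { [B → - Y A .] }  — reduce

Conflict in state I0:
  Shift-reduce conflict between [A → .] and [B → . - Y A]
So the grammar is NOT LR(0).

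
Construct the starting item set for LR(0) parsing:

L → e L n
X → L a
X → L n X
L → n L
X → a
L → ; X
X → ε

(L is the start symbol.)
First, augment the grammar with L' → L
I₀ = CLOSURE({ [L' → . L] }):
  [L' → . L] has the dot before L: add [L → . e L n], [L → . n L], [L → . ; X]
No further items can be added.

I₀ = { [L → . ; X], [L → . e L n], [L → . n L], [L' → . L] }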